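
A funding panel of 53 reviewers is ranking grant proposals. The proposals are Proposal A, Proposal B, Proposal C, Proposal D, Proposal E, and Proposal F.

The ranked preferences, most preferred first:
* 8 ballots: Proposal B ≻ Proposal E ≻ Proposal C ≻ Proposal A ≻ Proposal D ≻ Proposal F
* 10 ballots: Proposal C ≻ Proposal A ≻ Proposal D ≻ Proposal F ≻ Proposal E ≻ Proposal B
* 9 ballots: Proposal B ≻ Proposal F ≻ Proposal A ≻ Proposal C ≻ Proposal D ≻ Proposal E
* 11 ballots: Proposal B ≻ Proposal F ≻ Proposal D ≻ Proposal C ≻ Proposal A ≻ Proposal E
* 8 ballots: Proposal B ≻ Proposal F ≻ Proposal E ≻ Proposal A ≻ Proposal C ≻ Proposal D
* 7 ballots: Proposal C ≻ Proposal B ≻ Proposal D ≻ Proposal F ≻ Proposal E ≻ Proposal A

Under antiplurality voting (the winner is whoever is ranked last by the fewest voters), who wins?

Proposal C

Last-place votes: Proposal A 7, Proposal B 10, Proposal C 0, Proposal D 8, Proposal E 20, Proposal F 8.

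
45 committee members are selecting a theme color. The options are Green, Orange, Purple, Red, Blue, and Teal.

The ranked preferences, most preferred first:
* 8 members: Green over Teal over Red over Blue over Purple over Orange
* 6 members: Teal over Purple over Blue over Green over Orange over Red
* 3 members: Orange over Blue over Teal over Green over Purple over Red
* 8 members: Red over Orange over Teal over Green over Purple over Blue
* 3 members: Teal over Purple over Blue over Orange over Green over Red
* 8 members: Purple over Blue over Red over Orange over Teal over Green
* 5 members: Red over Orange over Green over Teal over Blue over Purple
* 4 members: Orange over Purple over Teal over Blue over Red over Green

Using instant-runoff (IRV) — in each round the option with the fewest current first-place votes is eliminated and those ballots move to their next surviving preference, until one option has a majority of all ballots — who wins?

Teal

Round 1: Green 8, Orange 7, Purple 8, Red 13, Blue 0, Teal 9. Blue eliminated.
Round 2: Green 8, Orange 7, Purple 8, Red 13, Teal 9. Orange eliminated.
Round 3: Green 8, Purple 12, Red 13, Teal 12. Green eliminated.
Round 4: Purple 12, Red 13, Teal 20. Purple eliminated.
Round 5: Red 21, Teal 24. Teal has a majority (≥23).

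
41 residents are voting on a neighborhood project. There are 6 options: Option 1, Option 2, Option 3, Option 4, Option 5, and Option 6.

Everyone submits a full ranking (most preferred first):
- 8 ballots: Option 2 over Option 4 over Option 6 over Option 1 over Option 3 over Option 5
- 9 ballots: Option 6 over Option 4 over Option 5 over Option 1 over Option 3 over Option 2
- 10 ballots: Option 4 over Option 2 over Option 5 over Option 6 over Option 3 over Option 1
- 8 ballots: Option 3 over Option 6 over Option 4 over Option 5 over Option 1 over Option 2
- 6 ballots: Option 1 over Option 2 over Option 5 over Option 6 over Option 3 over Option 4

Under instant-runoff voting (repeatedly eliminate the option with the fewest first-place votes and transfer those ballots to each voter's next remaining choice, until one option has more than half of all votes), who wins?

Round 1: Option 1 6, Option 2 8, Option 3 8, Option 4 10, Option 5 0, Option 6 9. Option 5 eliminated.
Round 2: Option 1 6, Option 2 8, Option 3 8, Option 4 10, Option 6 9. Option 1 eliminated.
Round 3: Option 2 14, Option 3 8, Option 4 10, Option 6 9. Option 3 eliminated.
Round 4: Option 2 14, Option 4 10, Option 6 17. Option 4 eliminated.
Round 5: Option 2 24, Option 6 17. Option 2 has a majority (≥21).

Option 2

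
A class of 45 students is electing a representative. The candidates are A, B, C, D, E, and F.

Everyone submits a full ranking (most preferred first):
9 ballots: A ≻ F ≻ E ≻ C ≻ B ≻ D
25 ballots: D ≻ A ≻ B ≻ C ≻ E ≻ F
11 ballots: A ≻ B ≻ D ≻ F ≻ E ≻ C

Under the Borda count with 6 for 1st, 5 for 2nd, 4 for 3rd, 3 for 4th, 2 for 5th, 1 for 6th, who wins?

A

A: 9×6 + 25×5 + 11×6 = 245
B: 9×2 + 25×4 + 11×5 = 173
C: 9×3 + 25×3 + 11×1 = 113
D: 9×1 + 25×6 + 11×4 = 203
E: 9×4 + 25×2 + 11×2 = 108
F: 9×5 + 25×1 + 11×3 = 103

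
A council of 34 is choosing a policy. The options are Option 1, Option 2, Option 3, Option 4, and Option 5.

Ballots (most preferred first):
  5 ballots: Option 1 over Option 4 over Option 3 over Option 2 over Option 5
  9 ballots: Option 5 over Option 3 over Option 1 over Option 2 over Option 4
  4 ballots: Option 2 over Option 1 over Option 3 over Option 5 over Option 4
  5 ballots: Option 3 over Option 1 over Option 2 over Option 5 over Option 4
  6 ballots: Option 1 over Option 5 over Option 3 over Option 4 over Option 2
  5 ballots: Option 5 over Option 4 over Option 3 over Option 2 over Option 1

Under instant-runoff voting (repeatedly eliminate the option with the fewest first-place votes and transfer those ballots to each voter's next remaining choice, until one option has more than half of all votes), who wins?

Option 1

Round 1: Option 1 11, Option 2 4, Option 3 5, Option 4 0, Option 5 14. Option 4 eliminated.
Round 2: Option 1 11, Option 2 4, Option 3 5, Option 5 14. Option 2 eliminated.
Round 3: Option 1 15, Option 3 5, Option 5 14. Option 3 eliminated.
Round 4: Option 1 20, Option 5 14. Option 1 has a majority (≥18).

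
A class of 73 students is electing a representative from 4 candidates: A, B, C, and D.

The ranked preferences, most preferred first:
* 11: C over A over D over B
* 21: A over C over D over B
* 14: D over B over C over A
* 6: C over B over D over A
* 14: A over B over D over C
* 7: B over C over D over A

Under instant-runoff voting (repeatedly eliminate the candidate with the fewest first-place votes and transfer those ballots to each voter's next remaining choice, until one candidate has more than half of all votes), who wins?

Round 1: A 35, B 7, C 17, D 14. B eliminated.
Round 2: A 35, C 24, D 14. D eliminated.
Round 3: A 35, C 38. C has a majority (≥37).

C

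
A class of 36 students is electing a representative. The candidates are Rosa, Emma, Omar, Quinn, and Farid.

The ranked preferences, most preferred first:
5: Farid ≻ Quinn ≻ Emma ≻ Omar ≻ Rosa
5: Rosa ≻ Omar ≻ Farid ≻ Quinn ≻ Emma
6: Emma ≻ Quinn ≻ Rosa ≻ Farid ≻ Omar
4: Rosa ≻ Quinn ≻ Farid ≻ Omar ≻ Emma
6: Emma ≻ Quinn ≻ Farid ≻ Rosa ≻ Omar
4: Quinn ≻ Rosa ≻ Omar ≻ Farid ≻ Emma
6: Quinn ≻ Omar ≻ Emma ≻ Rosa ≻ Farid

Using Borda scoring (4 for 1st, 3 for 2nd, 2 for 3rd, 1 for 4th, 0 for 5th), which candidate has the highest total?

Quinn

Rosa: 5×0 + 5×4 + 6×2 + 4×4 + 6×1 + 4×3 + 6×1 = 72
Emma: 5×2 + 5×0 + 6×4 + 4×0 + 6×4 + 4×0 + 6×2 = 70
Omar: 5×1 + 5×3 + 6×0 + 4×1 + 6×0 + 4×2 + 6×3 = 50
Quinn: 5×3 + 5×1 + 6×3 + 4×3 + 6×3 + 4×4 + 6×4 = 108
Farid: 5×4 + 5×2 + 6×1 + 4×2 + 6×2 + 4×1 + 6×0 = 60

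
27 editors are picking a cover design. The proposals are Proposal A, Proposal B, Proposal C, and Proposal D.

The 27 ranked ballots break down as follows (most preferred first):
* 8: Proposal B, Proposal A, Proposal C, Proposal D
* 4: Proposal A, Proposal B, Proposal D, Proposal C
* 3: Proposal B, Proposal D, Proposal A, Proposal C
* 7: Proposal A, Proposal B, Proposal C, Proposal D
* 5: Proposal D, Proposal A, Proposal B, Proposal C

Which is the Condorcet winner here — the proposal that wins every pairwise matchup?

Proposal A

Proposal A vs Proposal B: 16–11
Proposal A vs Proposal C: 27–0
Proposal A vs Proposal D: 19–8
Proposal A beats every other proposal.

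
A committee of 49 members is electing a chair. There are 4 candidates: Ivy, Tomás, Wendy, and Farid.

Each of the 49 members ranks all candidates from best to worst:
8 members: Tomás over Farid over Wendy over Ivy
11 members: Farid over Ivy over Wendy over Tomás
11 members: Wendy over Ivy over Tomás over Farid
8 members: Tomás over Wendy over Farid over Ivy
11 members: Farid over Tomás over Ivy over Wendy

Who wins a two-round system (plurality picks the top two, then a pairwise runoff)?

Round 1 first-place votes: Ivy 0, Tomás 16, Wendy 11, Farid 22. Farid and Tomás advance.
Runoff: Farid is ranked above Tomás on 22 ballots, Tomás above Farid on 27.

Tomás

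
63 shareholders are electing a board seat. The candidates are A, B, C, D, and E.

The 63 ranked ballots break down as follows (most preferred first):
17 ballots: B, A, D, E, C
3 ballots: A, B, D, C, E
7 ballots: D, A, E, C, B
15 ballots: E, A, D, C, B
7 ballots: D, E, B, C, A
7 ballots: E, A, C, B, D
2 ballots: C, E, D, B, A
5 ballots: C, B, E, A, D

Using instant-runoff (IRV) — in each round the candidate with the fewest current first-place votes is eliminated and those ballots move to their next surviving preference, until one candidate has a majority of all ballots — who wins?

E

Round 1: A 3, B 17, C 7, D 14, E 22. A eliminated.
Round 2: B 20, C 7, D 14, E 22. C eliminated.
Round 3: B 25, D 14, E 24. D eliminated.
Round 4: B 25, E 38. E has a majority (≥32).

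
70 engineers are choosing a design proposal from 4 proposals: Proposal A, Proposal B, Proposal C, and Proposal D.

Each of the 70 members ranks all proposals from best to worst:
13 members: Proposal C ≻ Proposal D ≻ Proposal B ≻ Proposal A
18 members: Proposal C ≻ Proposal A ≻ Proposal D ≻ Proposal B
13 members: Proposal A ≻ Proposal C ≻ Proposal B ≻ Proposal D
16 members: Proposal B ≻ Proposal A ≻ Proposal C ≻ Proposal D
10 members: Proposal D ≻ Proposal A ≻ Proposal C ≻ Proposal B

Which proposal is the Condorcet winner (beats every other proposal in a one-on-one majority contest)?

Proposal A vs Proposal B: 41–29
Proposal A vs Proposal C: 39–31
Proposal A vs Proposal D: 47–23
Proposal A beats every other proposal.

Proposal A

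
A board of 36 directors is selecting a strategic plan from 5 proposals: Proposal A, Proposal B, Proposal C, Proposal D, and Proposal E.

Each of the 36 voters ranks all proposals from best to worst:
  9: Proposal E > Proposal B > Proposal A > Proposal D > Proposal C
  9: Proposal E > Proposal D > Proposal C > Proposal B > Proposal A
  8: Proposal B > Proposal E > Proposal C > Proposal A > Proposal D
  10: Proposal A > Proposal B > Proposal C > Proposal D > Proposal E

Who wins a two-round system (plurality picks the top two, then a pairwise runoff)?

Round 1 first-place votes: Proposal A 10, Proposal B 8, Proposal C 0, Proposal D 0, Proposal E 18. Proposal E and Proposal A advance.
Runoff: Proposal E is ranked above Proposal A on 26 ballots, Proposal A above Proposal E on 10.

Proposal E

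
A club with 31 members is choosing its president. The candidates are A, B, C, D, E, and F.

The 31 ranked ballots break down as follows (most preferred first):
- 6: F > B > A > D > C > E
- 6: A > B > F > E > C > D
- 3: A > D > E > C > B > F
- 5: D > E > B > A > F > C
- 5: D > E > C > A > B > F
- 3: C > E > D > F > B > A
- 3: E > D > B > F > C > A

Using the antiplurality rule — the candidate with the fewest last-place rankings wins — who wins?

Last-place votes: A 6, B 0, C 5, D 6, E 6, F 8.

B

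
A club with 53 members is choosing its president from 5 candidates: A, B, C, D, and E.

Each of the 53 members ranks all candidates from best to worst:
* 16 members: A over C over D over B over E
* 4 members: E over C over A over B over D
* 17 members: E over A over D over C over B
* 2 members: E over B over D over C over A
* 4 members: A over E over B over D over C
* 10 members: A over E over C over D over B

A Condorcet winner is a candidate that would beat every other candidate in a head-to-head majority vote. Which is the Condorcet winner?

A

A vs B: 51–2
A vs C: 47–6
A vs D: 51–2
A vs E: 30–23
A beats every other candidate.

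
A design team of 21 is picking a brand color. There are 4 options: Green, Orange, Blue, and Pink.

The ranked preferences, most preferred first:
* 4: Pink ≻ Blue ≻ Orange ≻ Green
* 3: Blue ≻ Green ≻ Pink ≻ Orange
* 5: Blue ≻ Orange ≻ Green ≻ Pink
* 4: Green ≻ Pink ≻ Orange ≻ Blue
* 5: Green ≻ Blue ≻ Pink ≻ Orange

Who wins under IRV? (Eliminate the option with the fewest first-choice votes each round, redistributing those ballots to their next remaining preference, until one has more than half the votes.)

Round 1: Green 9, Orange 0, Blue 8, Pink 4. Orange eliminated.
Round 2: Green 9, Blue 8, Pink 4. Pink eliminated.
Round 3: Green 9, Blue 12. Blue has a majority (≥11).

Blue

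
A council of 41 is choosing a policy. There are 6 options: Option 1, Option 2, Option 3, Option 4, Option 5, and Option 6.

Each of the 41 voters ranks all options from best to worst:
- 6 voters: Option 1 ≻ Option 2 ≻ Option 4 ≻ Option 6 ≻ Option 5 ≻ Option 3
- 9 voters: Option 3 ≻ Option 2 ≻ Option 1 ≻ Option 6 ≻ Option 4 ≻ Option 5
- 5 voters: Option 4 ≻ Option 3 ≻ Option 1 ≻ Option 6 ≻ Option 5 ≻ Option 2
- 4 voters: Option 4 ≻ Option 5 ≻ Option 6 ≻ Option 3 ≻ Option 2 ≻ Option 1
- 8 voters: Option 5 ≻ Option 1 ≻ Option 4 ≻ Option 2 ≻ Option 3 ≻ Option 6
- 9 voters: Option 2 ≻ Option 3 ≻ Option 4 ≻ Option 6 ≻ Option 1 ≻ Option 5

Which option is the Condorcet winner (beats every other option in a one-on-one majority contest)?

Option 2 vs Option 1: 22–19
Option 2 vs Option 3: 23–18
Option 2 vs Option 4: 24–17
Option 2 vs Option 5: 24–17
Option 2 vs Option 6: 32–9
Option 2 beats every other option.

Option 2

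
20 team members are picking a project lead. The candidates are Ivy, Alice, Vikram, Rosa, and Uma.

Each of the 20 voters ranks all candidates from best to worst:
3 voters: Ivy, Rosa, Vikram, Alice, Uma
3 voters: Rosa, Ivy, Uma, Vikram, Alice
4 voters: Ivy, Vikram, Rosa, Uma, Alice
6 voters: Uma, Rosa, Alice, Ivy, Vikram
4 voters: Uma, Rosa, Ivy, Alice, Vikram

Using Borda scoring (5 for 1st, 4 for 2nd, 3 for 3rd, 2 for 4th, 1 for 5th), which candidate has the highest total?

Ivy: 3×5 + 3×4 + 4×5 + 6×2 + 4×3 = 71
Alice: 3×2 + 3×1 + 4×1 + 6×3 + 4×2 = 39
Vikram: 3×3 + 3×2 + 4×4 + 6×1 + 4×1 = 41
Rosa: 3×4 + 3×5 + 4×3 + 6×4 + 4×4 = 79
Uma: 3×1 + 3×3 + 4×2 + 6×5 + 4×5 = 70

Rosa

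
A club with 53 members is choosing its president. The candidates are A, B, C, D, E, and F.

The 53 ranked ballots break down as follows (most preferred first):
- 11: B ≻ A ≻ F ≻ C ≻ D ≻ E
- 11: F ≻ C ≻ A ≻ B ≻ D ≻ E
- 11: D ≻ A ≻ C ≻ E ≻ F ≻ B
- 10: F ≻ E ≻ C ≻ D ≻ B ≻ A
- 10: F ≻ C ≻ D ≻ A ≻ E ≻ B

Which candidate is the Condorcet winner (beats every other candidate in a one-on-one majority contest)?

F

F vs A: 31–22
F vs B: 42–11
F vs C: 42–11
F vs D: 42–11
F vs E: 42–11
F beats every other candidate.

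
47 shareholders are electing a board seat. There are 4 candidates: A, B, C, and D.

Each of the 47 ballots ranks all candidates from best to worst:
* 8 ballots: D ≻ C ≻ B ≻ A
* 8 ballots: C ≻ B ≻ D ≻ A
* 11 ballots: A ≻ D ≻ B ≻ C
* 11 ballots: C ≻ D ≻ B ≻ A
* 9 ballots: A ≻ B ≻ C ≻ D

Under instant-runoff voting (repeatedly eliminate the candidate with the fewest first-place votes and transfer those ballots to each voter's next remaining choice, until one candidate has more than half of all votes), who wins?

C

Round 1: A 20, B 0, C 19, D 8. B eliminated.
Round 2: A 20, C 19, D 8. D eliminated.
Round 3: A 20, C 27. C has a majority (≥24).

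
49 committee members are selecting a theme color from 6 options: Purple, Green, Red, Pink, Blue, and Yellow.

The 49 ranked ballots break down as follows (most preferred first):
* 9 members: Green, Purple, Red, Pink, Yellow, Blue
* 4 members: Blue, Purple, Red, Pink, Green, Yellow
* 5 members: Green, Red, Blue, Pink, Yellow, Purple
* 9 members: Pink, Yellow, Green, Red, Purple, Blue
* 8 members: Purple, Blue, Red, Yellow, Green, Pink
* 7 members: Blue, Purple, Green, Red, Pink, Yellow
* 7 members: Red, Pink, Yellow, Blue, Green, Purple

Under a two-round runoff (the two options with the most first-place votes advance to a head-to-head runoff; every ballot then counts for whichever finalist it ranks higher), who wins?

Blue

Round 1 first-place votes: Purple 8, Green 14, Red 7, Pink 9, Blue 11, Yellow 0. Green and Blue advance.
Runoff: Green is ranked above Blue on 23 ballots, Blue above Green on 26.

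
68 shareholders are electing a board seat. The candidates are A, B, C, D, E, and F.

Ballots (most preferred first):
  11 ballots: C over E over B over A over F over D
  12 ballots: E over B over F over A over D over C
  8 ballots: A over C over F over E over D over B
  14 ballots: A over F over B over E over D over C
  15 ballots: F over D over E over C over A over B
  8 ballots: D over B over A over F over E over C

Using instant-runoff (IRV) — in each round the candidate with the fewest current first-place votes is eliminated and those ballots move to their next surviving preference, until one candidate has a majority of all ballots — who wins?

E

Round 1: A 22, B 0, C 11, D 8, E 12, F 15. B eliminated.
Round 2: A 22, C 11, D 8, E 12, F 15. D eliminated.
Round 3: A 30, C 11, E 12, F 15. C eliminated.
Round 4: A 30, E 23, F 15. F eliminated.
Round 5: A 30, E 38. E has a majority (≥35).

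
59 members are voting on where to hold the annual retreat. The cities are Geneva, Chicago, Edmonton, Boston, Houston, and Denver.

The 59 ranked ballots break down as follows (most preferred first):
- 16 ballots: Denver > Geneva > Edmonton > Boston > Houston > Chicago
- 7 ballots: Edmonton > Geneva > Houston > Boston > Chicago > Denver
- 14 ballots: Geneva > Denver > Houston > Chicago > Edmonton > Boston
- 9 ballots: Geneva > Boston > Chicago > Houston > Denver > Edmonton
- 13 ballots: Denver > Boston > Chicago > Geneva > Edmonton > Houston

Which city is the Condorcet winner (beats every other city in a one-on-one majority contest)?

Geneva vs Chicago: 46–13
Geneva vs Edmonton: 52–7
Geneva vs Boston: 46–13
Geneva vs Houston: 59–0
Geneva vs Denver: 30–29
Geneva beats every other city.

Geneva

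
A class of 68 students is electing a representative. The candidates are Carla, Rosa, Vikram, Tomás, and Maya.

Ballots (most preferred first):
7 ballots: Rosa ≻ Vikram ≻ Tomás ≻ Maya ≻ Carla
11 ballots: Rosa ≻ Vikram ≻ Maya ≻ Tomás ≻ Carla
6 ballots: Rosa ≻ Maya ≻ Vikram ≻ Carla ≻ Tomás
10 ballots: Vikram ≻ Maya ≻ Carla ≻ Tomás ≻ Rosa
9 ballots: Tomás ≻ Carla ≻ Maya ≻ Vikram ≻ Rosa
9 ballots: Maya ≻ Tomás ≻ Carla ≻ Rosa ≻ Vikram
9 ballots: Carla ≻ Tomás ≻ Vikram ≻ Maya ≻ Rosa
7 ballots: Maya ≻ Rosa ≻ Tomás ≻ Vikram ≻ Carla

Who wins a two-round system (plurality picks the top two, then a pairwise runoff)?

Maya

Round 1 first-place votes: Carla 9, Rosa 24, Vikram 10, Tomás 9, Maya 16. Rosa and Maya advance.
Runoff: Rosa is ranked above Maya on 24 ballots, Maya above Rosa on 44.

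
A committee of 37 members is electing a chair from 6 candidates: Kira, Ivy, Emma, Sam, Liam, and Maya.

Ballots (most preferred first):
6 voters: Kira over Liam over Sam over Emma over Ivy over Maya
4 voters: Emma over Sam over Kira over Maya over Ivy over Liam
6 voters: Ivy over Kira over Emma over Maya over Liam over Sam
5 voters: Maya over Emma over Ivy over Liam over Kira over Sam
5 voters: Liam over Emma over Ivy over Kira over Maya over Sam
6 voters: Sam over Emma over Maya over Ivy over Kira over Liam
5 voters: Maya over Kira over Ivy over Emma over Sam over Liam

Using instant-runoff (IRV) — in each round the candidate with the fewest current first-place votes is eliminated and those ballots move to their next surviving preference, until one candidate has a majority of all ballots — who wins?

Ivy

Round 1: Kira 6, Ivy 6, Emma 4, Sam 6, Liam 5, Maya 10. Emma eliminated.
Round 2: Kira 6, Ivy 6, Sam 10, Liam 5, Maya 10. Liam eliminated.
Round 3: Kira 6, Ivy 11, Sam 10, Maya 10. Kira eliminated.
Round 4: Ivy 11, Sam 16, Maya 10. Maya eliminated.
Round 5: Ivy 21, Sam 16. Ivy has a majority (≥19).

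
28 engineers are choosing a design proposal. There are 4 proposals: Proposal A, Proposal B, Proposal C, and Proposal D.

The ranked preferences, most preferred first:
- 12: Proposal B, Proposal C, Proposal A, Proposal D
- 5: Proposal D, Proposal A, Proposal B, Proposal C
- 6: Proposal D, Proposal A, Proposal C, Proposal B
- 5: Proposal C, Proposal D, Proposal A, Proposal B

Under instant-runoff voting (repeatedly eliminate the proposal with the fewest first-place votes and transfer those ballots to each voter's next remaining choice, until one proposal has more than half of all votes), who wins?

Proposal D

Round 1: Proposal A 0, Proposal B 12, Proposal C 5, Proposal D 11. Proposal A eliminated.
Round 2: Proposal B 12, Proposal C 5, Proposal D 11. Proposal C eliminated.
Round 3: Proposal B 12, Proposal D 16. Proposal D has a majority (≥15).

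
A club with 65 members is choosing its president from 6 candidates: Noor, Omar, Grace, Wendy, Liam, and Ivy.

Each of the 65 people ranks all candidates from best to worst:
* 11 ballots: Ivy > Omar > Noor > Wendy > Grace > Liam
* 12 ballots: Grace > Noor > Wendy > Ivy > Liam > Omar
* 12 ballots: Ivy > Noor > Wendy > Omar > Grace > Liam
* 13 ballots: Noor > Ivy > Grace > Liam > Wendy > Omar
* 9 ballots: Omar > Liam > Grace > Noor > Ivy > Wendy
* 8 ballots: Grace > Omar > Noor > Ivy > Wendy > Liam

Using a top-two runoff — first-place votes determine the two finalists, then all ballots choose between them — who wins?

Round 1 first-place votes: Noor 13, Omar 9, Grace 20, Wendy 0, Liam 0, Ivy 23. Ivy and Grace advance.
Runoff: Ivy is ranked above Grace on 36 ballots, Grace above Ivy on 29.

Ivy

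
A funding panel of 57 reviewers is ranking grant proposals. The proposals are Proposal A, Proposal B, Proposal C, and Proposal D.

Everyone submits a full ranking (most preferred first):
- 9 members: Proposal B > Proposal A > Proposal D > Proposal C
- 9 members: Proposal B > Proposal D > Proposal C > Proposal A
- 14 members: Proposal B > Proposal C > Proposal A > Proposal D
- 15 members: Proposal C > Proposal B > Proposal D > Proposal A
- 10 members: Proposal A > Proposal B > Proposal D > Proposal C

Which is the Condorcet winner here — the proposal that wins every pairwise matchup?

Proposal B

Proposal B vs Proposal A: 47–10
Proposal B vs Proposal C: 42–15
Proposal B vs Proposal D: 57–0
Proposal B beats every other proposal.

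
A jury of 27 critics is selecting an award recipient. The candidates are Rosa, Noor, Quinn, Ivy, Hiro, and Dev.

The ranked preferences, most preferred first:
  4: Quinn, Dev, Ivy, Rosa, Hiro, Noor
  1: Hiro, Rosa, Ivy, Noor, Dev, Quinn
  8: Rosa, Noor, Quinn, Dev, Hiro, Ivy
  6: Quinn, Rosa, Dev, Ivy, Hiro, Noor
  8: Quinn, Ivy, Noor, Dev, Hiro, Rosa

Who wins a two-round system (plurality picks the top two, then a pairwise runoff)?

Quinn

Round 1 first-place votes: Rosa 8, Noor 0, Quinn 18, Ivy 0, Hiro 1, Dev 0. Quinn and Rosa advance.
Runoff: Quinn is ranked above Rosa on 18 ballots, Rosa above Quinn on 9.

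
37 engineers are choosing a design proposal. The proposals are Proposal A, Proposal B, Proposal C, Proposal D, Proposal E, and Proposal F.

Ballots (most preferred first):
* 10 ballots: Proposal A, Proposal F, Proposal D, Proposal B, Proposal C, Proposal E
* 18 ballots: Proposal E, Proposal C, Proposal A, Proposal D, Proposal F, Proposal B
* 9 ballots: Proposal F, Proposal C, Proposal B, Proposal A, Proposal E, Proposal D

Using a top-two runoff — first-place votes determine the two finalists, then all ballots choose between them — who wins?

Round 1 first-place votes: Proposal A 10, Proposal B 0, Proposal C 0, Proposal D 0, Proposal E 18, Proposal F 9. Proposal E and Proposal A advance.
Runoff: Proposal E is ranked above Proposal A on 18 ballots, Proposal A above Proposal E on 19.

Proposal A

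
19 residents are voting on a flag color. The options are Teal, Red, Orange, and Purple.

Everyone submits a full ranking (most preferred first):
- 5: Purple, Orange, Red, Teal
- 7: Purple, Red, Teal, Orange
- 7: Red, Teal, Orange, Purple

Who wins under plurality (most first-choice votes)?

Purple

First-place votes: Teal 0, Red 7, Orange 0, Purple 12.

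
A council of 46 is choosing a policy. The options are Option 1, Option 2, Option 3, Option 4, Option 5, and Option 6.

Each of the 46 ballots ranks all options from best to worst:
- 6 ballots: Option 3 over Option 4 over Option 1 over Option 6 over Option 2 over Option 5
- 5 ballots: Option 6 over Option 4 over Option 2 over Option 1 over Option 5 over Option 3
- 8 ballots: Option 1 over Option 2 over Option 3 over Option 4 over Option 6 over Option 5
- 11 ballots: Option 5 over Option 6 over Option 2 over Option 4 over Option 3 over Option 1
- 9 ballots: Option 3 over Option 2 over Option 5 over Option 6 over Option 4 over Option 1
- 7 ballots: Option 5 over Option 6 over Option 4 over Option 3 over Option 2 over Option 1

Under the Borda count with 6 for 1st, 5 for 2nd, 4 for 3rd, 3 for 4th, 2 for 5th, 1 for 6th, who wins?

Option 6

Option 1: 6×4 + 5×3 + 8×6 + 11×1 + 9×1 + 7×1 = 114
Option 2: 6×2 + 5×4 + 8×5 + 11×4 + 9×5 + 7×2 = 175
Option 3: 6×6 + 5×1 + 8×4 + 11×2 + 9×6 + 7×3 = 170
Option 4: 6×5 + 5×5 + 8×3 + 11×3 + 9×2 + 7×4 = 158
Option 5: 6×1 + 5×2 + 8×1 + 11×6 + 9×4 + 7×6 = 168
Option 6: 6×3 + 5×6 + 8×2 + 11×5 + 9×3 + 7×5 = 181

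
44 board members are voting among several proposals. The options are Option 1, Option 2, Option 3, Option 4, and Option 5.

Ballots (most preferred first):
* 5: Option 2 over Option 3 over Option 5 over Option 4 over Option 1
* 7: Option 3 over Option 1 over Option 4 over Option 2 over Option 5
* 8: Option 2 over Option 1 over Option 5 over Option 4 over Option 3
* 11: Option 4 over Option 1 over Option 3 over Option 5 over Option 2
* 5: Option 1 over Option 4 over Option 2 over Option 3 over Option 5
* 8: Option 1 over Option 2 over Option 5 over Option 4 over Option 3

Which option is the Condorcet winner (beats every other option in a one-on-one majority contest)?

Option 1 vs Option 2: 31–13
Option 1 vs Option 3: 32–12
Option 1 vs Option 4: 28–16
Option 1 vs Option 5: 39–5
Option 1 beats every other option.

Option 1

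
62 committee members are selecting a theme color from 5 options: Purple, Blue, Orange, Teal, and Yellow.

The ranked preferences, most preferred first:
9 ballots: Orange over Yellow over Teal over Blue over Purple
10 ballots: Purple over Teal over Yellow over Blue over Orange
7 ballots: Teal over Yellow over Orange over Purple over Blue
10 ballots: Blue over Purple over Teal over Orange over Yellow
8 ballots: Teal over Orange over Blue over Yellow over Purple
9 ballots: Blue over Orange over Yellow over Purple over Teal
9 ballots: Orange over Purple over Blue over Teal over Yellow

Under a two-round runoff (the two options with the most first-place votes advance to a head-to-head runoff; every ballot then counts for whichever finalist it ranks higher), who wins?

Orange

Round 1 first-place votes: Purple 10, Blue 19, Orange 18, Teal 15, Yellow 0. Blue and Orange advance.
Runoff: Blue is ranked above Orange on 29 ballots, Orange above Blue on 33.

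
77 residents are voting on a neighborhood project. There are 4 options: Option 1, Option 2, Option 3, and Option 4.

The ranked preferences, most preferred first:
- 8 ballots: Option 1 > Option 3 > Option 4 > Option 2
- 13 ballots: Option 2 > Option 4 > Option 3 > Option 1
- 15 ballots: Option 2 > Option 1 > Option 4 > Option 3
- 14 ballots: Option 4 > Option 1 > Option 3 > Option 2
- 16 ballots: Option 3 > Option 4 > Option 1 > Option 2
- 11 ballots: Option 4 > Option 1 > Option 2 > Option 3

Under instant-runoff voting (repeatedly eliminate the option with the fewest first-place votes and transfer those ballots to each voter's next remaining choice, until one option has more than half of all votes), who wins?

Option 4

Round 1: Option 1 8, Option 2 28, Option 3 16, Option 4 25. Option 1 eliminated.
Round 2: Option 2 28, Option 3 24, Option 4 25. Option 3 eliminated.
Round 3: Option 2 28, Option 4 49. Option 4 has a majority (≥39).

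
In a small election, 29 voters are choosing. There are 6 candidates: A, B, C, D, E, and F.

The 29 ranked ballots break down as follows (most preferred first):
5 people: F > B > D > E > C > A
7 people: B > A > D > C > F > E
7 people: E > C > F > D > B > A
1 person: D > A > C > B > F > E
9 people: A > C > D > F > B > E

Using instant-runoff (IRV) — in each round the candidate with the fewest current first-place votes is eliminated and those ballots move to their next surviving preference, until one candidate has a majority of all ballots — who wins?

B

Round 1: A 9, B 7, C 0, D 1, E 7, F 5. C eliminated.
Round 2: A 9, B 7, D 1, E 7, F 5. D eliminated.
Round 3: A 10, B 7, E 7, F 5. F eliminated.
Round 4: A 10, B 12, E 7. E eliminated.
Round 5: A 10, B 19. B has a majority (≥15).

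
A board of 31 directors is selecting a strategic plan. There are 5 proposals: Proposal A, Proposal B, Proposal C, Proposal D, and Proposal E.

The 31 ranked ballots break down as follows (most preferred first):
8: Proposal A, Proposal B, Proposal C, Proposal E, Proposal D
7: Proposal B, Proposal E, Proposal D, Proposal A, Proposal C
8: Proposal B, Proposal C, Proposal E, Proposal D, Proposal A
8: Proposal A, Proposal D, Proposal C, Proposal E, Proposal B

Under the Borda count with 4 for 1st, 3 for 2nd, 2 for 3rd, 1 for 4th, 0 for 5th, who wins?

Proposal A: 8×4 + 7×1 + 8×0 + 8×4 = 71
Proposal B: 8×3 + 7×4 + 8×4 + 8×0 = 84
Proposal C: 8×2 + 7×0 + 8×3 + 8×2 = 56
Proposal D: 8×0 + 7×2 + 8×1 + 8×3 = 46
Proposal E: 8×1 + 7×3 + 8×2 + 8×1 = 53

Proposal B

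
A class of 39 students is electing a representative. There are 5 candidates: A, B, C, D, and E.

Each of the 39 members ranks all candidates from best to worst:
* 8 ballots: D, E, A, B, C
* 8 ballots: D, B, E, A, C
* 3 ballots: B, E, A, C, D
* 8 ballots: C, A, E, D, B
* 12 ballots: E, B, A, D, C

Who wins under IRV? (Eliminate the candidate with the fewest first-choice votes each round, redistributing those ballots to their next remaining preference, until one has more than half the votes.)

E

Round 1: A 0, B 3, C 8, D 16, E 12. A eliminated.
Round 2: B 3, C 8, D 16, E 12. B eliminated.
Round 3: C 8, D 16, E 15. C eliminated.
Round 4: D 16, E 23. E has a majority (≥20).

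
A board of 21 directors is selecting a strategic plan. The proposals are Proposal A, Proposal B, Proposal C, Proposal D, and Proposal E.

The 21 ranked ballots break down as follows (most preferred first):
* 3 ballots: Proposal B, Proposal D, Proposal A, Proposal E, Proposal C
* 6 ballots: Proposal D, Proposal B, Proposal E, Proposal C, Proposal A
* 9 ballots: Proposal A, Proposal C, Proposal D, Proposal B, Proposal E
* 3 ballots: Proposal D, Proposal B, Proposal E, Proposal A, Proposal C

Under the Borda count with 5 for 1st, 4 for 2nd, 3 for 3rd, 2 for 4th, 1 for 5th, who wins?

Proposal A: 3×3 + 6×1 + 9×5 + 3×2 = 66
Proposal B: 3×5 + 6×4 + 9×2 + 3×4 = 69
Proposal C: 3×1 + 6×2 + 9×4 + 3×1 = 54
Proposal D: 3×4 + 6×5 + 9×3 + 3×5 = 84
Proposal E: 3×2 + 6×3 + 9×1 + 3×3 = 42

Proposal D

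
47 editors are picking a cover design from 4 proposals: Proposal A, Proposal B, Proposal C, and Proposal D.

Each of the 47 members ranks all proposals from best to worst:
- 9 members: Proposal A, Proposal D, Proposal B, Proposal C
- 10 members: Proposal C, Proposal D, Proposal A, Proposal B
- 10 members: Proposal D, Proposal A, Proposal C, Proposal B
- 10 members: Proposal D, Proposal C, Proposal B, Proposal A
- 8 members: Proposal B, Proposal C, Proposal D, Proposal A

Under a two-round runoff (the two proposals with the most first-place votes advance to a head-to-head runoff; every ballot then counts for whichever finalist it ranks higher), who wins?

Round 1 first-place votes: Proposal A 9, Proposal B 8, Proposal C 10, Proposal D 20. Proposal D and Proposal C advance.
Runoff: Proposal D is ranked above Proposal C on 29 ballots, Proposal C above Proposal D on 18.

Proposal D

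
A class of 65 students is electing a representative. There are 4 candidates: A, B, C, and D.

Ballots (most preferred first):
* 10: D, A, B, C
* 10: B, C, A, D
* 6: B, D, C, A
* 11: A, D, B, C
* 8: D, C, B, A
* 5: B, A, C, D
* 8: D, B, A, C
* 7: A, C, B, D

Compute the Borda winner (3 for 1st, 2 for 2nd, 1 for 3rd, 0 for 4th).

A: 10×2 + 10×1 + 6×0 + 11×3 + 8×0 + 5×2 + 8×1 + 7×3 = 102
B: 10×1 + 10×3 + 6×3 + 11×1 + 8×1 + 5×3 + 8×2 + 7×1 = 115
C: 10×0 + 10×2 + 6×1 + 11×0 + 8×2 + 5×1 + 8×0 + 7×2 = 61
D: 10×3 + 10×0 + 6×2 + 11×2 + 8×3 + 5×0 + 8×3 + 7×0 = 112

B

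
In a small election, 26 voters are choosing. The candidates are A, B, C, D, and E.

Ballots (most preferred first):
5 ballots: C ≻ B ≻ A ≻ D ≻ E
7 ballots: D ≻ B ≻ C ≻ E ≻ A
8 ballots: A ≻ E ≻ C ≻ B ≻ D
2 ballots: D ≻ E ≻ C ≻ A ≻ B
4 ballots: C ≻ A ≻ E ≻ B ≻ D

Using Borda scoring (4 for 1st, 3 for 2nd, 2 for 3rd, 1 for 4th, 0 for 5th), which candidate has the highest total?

A: 5×2 + 7×0 + 8×4 + 2×1 + 4×3 = 56
B: 5×3 + 7×3 + 8×1 + 2×0 + 4×1 = 48
C: 5×4 + 7×2 + 8×2 + 2×2 + 4×4 = 70
D: 5×1 + 7×4 + 8×0 + 2×4 + 4×0 = 41
E: 5×0 + 7×1 + 8×3 + 2×3 + 4×2 = 45

C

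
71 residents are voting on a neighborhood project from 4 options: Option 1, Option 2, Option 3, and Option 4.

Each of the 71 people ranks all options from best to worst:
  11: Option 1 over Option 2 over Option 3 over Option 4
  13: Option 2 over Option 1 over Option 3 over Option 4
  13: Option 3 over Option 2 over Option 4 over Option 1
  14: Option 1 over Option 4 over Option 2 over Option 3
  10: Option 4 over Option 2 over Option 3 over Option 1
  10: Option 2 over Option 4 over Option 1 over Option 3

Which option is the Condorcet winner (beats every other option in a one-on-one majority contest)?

Option 2

Option 2 vs Option 1: 46–25
Option 2 vs Option 3: 58–13
Option 2 vs Option 4: 47–24
Option 2 beats every other option.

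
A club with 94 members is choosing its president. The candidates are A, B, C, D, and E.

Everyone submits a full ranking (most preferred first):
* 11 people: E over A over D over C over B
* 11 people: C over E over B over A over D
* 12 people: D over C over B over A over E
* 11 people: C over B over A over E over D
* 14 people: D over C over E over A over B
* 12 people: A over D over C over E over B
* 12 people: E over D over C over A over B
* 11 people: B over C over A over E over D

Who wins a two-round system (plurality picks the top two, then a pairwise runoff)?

Round 1 first-place votes: A 12, B 11, C 22, D 26, E 23. D and E advance.
Runoff: D is ranked above E on 38 ballots, E above D on 56.

E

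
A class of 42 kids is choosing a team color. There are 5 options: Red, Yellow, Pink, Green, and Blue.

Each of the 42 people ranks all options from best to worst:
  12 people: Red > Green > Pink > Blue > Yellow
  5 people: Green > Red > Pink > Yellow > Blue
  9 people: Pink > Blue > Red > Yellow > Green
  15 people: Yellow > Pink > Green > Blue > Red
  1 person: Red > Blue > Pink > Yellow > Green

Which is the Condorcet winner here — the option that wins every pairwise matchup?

Pink

Pink vs Red: 24–18
Pink vs Yellow: 27–15
Pink vs Green: 25–17
Pink vs Blue: 41–1
Pink beats every other option.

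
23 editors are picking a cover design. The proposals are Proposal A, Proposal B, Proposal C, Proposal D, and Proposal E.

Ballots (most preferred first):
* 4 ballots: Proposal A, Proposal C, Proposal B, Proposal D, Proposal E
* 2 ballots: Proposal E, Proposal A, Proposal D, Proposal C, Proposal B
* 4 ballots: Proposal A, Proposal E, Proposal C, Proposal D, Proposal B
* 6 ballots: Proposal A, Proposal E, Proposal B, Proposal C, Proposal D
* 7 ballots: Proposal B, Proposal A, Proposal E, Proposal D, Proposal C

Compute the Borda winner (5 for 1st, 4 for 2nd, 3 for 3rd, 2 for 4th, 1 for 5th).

Proposal A: 4×5 + 2×4 + 4×5 + 6×5 + 7×4 = 106
Proposal B: 4×3 + 2×1 + 4×1 + 6×3 + 7×5 = 71
Proposal C: 4×4 + 2×2 + 4×3 + 6×2 + 7×1 = 51
Proposal D: 4×2 + 2×3 + 4×2 + 6×1 + 7×2 = 42
Proposal E: 4×1 + 2×5 + 4×4 + 6×4 + 7×3 = 75

Proposal A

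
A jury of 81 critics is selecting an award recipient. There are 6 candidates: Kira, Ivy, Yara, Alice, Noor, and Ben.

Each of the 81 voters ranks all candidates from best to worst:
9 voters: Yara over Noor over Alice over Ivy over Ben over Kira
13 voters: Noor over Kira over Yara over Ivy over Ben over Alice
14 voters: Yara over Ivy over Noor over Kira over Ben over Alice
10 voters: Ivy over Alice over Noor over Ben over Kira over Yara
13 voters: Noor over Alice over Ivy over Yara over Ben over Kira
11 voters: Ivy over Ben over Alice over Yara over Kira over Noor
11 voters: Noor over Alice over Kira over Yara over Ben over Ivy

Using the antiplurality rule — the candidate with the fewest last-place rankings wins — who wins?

Ben

Last-place votes: Kira 22, Ivy 11, Yara 10, Alice 27, Noor 11, Ben 0.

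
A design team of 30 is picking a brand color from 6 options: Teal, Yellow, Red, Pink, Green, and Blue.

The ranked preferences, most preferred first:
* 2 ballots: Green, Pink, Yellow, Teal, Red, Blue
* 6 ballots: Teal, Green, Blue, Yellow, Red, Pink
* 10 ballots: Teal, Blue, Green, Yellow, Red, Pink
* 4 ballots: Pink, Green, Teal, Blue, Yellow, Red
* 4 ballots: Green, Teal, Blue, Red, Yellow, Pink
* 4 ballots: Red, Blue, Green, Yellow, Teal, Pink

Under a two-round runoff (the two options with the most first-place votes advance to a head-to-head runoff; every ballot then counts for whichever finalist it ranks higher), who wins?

Round 1 first-place votes: Teal 16, Yellow 0, Red 4, Pink 4, Green 6, Blue 0. Teal and Green advance.
Runoff: Teal is ranked above Green on 16 ballots, Green above Teal on 14.

Teal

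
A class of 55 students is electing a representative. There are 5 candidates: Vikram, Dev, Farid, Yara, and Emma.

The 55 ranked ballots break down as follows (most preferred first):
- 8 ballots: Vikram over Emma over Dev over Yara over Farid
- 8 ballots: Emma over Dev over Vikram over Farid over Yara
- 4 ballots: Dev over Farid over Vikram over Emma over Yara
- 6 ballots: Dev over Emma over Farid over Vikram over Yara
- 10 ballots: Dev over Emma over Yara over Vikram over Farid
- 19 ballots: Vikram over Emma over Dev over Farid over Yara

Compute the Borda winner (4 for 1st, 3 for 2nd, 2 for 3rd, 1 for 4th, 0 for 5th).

Emma

Vikram: 8×4 + 8×2 + 4×2 + 6×1 + 10×1 + 19×4 = 148
Dev: 8×2 + 8×3 + 4×4 + 6×4 + 10×4 + 19×2 = 158
Farid: 8×0 + 8×1 + 4×3 + 6×2 + 10×0 + 19×1 = 51
Yara: 8×1 + 8×0 + 4×0 + 6×0 + 10×2 + 19×0 = 28
Emma: 8×3 + 8×4 + 4×1 + 6×3 + 10×3 + 19×3 = 165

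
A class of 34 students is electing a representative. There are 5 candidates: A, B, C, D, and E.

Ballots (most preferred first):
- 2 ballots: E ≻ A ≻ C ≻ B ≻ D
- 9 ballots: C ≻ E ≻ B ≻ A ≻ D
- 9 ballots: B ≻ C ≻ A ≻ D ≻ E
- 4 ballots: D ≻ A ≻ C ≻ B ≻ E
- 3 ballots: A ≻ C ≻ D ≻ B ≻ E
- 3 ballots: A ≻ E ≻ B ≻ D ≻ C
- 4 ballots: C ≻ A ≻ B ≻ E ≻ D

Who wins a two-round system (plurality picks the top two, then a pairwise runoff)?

C

Round 1 first-place votes: A 6, B 9, C 13, D 4, E 2. C and B advance.
Runoff: C is ranked above B on 22 ballots, B above C on 12.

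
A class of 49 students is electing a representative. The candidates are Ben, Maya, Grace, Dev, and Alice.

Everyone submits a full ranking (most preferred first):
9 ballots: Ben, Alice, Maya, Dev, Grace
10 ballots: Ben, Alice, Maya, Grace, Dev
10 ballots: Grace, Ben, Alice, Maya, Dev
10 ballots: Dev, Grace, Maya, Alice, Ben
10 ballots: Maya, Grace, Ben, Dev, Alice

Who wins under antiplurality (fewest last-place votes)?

Last-place votes: Ben 10, Maya 0, Grace 9, Dev 20, Alice 10.

Maya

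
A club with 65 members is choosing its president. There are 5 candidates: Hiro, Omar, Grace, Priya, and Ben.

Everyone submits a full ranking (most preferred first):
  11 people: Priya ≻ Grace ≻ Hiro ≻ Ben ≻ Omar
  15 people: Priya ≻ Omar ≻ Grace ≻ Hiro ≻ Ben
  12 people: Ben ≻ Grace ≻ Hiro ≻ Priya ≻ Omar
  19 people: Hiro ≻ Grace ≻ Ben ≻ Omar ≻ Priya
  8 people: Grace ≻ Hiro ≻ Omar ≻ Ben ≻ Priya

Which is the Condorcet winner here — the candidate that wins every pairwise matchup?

Grace vs Hiro: 46–19
Grace vs Omar: 50–15
Grace vs Priya: 39–26
Grace vs Ben: 53–12
Grace beats every other candidate.

Grace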